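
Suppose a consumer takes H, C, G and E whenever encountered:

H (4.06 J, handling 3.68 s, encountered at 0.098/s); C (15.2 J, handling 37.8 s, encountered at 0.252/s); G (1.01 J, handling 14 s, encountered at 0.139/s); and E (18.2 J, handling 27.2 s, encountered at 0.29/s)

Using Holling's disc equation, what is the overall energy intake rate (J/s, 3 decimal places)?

Energy encountered per unit search time: 0.098×4.06 + 0.252×15.2 + 0.139×1.01 + 0.29×18.2 = 9.647 J/s.
Handling time per unit search time: 0.098×3.68 + 0.252×37.8 + 0.139×14 + 0.29×27.2 = 19.72.
Rate = 9.647/(1 + 19.72) = 0.4656 J/s.

0.466 J/s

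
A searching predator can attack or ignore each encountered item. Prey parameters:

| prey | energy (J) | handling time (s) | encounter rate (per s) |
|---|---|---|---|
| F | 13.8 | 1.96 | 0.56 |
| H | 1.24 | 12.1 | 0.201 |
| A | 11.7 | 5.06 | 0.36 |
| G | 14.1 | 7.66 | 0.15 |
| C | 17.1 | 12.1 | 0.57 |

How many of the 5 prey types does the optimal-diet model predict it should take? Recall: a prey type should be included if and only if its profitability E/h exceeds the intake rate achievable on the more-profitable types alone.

1

Rank by E/h (J/s): F 7.04, A 2.31, G 1.84, C 1.41, H 0.102. Include each in turn until the next type's E/h falls below the running intake rate.
Rate on top 1: 3.684. A: 2.31 < 3.684 → exclude; stop.
Optimal diet: F — 1 of 5 types.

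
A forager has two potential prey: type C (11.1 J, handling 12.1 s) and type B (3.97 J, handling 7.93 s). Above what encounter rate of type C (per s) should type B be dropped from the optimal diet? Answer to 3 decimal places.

The zero-one rule: include type B iff E₂/h₂ > λE₁/(1+λh₁). Equality gives the switch point.
λE₁h₂ = E₂ + λE₂h₁ ⇒ λ = E₂/(E₁h₂ − E₂h₁) = 3.97/(88.02 − 48.04) = 0.09928 per s.

0.099 per s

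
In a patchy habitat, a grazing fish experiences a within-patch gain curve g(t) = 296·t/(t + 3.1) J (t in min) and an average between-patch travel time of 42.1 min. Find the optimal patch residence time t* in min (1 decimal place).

Maximise g(t)/(T+t): set derivative to zero → g'(t)(T+t) = g(t).
g'(t) = 296·3.1/(t + 3.1)². Setting 296·3.1/(t+3.1)² = 296t/[(t+3.1)(42.1+t)] gives 3.1(42.1+t) = t(t+3.1), so t² = 3.1×42.1 = 130.5.
t* = √130.5 = 11.42 min.

11.4 min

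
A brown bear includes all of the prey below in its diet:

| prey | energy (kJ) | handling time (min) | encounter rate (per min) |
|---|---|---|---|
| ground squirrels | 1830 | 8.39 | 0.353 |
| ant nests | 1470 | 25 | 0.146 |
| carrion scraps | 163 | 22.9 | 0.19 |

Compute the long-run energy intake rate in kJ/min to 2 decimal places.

74.53 kJ/min

R = (0.353×1830 + 0.146×1470 + 0.19×163) / (1 + 0.353×8.39 + 0.146×25 + 0.19×22.9) = 891.6/11.96 = 74.53 kJ/min.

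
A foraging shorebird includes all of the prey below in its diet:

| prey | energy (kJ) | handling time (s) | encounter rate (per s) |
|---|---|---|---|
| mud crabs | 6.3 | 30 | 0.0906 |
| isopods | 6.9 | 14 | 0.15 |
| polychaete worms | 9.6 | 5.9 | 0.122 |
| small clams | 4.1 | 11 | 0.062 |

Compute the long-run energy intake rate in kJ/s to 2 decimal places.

R = Σλ_iE_i / (1 + Σλ_ih_i)
Numerator: 0.0906×6.3 + 0.15×6.9 + 0.122×9.6 + 0.062×4.1 = 3.031
Denominator: 1 + 0.0906×30 + 0.15×14 + 0.122×5.9 + 0.062×11 = 7.22
R = 3.031/7.22 = 0.4198 kJ/s

0.42 kJ/s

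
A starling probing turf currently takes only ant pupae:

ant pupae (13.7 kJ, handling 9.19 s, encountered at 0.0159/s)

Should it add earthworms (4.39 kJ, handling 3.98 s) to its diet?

On ant pupae alone, R = ΣλE/(1+Σλh) = 0.2178/1.146 = 0.1901 kJ/s.
Profitability of earthworms: 4.39/3.98 = 1.103 kJ/s.
1.103 > 0.1901, so adding earthworms raises the average — include it.

Yes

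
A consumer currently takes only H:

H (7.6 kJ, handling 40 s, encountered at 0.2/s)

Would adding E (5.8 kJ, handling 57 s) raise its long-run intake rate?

Intake rate on the current diet: R = (0.2×7.6) / (1 + 0.2×40) = 1.52/9 = 0.1689 kJ/s.
Profitability of E: 5.8/57 = 0.1018 kJ/s.
0.1018 < 0.1689, so adding E would lower the average — exclude it.

No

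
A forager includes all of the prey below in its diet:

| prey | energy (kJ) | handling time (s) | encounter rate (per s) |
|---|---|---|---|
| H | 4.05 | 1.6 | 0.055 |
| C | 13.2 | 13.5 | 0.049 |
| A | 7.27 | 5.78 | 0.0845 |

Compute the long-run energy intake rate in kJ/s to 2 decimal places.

R = (0.055×4.05 + 0.049×13.2 + 0.0845×7.27) / (1 + 0.055×1.6 + 0.049×13.5 + 0.0845×5.78) = 1.484/2.238 = 0.6631 kJ/s.

0.66 kJ/s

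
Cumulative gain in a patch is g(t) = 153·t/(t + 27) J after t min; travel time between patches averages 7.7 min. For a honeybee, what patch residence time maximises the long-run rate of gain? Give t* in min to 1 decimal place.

Maximise g(t)/(T+t): set derivative to zero → g'(t)(T+t) = g(t).
g'(t) = 153·27/(t + 27)². Setting 153·27/(t+27)² = 153t/[(t+27)(7.7+t)] gives 27(7.7+t) = t(t+27), so t² = 27×7.7 = 207.9.
t* = √207.9 = 14.42 min.

14.4 min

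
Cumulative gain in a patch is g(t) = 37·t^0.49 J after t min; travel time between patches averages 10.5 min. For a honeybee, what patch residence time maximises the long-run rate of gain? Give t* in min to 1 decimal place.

10.1 min

Optimal t* satisfies g'(t*) = g(t*)/(T + t*).
g'(t) = 0.49·37·t^-0.51. Setting 0.49·37·t^-0.51 = 37·t^0.49/(10.5+t) gives 0.49(10.5+t) = t, so 0.51·t = 0.49×10.5.
t* = 0.49×10.5/0.51 = 10.09 min.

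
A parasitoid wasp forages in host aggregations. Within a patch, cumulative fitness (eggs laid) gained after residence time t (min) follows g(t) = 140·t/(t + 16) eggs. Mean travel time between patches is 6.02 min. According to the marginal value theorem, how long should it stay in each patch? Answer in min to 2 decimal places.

9.81 min

By the marginal value theorem, leave when the instantaneous gain rate g'(t) equals the habitat-wide average g(t)/(T + t).
g'(t) = 140·16/(t + 16)². Setting 140·16/(t+16)² = 140t/[(t+16)(6.02+t)] gives 16(6.02+t) = t(t+16), so t² = 16×6.02 = 96.32.
t* = √96.32 = 9.814 min.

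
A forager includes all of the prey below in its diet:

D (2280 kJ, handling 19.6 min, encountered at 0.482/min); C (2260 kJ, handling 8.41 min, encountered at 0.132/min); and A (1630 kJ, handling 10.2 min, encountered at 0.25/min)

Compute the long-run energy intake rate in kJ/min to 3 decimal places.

127.932 kJ/min

R = Σλ_iE_i / (1 + Σλ_ih_i)
Numerator: 0.482×2280 + 0.132×2260 + 0.25×1630 = 1805
Denominator: 1 + 0.482×19.6 + 0.132×8.41 + 0.25×10.2 = 14.11
R = 1805/14.11 = 127.9 kJ/min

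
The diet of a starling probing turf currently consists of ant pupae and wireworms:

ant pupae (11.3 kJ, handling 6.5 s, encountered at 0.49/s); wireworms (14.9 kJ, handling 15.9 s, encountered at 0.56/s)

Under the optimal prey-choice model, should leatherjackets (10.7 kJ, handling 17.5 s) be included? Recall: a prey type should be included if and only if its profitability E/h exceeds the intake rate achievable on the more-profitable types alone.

Current rate: (0.49×11.3 + 0.56×14.9)/(1 + 0.49×6.5 + 0.56×15.9) = 1.061 kJ/s.
Profitability of leatherjackets: 10.7/17.5 = 0.6114 kJ/s.
0.6114 < 1.061, so adding leatherjackets would lower the average — exclude it.

No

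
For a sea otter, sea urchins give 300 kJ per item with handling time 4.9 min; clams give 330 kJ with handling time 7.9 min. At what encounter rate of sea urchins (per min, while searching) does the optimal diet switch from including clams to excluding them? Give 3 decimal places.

0.438 per min

Drop clams once their profitability E₂/h₂ falls below the rate achievable on sea urchins alone: E₂/h₂ = λE₁/(1 + λh₁).
Solve for λ: λE₁h₂ = E₂(1 + λh₁) → λ(E₁h₂ − E₂h₁) = E₂ → λ = E₂/(E₁h₂ − E₂h₁).
λ = 330/(300×7.9 − 330×4.9) = 330/753 = 0.4382 per min.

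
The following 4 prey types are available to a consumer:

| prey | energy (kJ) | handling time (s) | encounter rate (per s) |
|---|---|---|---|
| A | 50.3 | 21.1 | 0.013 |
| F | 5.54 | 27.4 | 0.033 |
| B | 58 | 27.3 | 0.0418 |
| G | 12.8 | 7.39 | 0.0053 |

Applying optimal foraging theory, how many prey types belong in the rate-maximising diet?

3

E/h in descending order: A 2.38, B 2.12, G 1.73, F 0.202 kJ/s. The optimal diet is the largest prefix of this list for which every included type satisfies E_i/h_i > R on the types above it.
Rate on top 1: 0.5131. B: 2.12 > 0.5131 → include.
Rate on top 2: 1.274. G: 1.73 > 1.274 → include.
Rate on top 3: 1.282. F: 0.202 < 1.282 → exclude; stop.
Optimal diet: A, B, G — 3 of 4 types.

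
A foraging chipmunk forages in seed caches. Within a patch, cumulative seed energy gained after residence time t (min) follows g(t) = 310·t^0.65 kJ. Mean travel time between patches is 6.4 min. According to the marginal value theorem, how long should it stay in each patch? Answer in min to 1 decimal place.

Optimal t* satisfies g'(t*) = g(t*)/(T + t*).
g'(t) = 0.65·310·t^-0.35. Setting 0.65·310·t^-0.35 = 310·t^0.65/(6.4+t) gives 0.65(6.4+t) = t, so 0.35·t = 0.65×6.4.
t* = 0.65×6.4/0.35 = 11.89 min.

11.9 min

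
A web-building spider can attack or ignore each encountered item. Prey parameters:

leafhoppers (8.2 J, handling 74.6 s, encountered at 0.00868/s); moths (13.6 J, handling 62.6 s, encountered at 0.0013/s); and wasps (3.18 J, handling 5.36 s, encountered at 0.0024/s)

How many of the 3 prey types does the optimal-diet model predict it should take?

3

E/h in descending order: wasps 0.593, moths 0.217, leafhoppers 0.11 J/s. The optimal diet is the largest prefix of this list for which every included type satisfies E_i/h_i > R on the types above it.
Rate on top 1: 0.007535. moths: 0.217 > 0.007535 → include.
Rate on top 2: 0.02313. leafhoppers: 0.11 > 0.02313 → include.
Optimal diet: wasps, moths, leafhoppers — 3 of 3 types.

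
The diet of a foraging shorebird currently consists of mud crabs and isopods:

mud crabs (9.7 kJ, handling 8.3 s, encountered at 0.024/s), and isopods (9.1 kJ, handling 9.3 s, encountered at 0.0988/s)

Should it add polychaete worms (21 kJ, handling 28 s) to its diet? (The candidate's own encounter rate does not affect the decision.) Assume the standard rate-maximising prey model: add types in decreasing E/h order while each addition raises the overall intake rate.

Yes

Current rate: (0.024×9.7 + 0.0988×9.1)/(1 + 0.024×8.3 + 0.0988×9.3) = 0.5344 kJ/s.
Profitability of polychaete worms: 21/28 = 0.75 kJ/s.
0.75 > 0.5344, so adding polychaete worms raises the average — include it.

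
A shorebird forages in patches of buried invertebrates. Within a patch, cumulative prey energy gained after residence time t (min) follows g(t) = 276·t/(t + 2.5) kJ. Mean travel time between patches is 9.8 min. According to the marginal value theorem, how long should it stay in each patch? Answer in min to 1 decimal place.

Optimal t* satisfies g'(t*) = g(t*)/(T + t*).
g'(t) = 276·2.5/(t + 2.5)². Setting 276·2.5/(t+2.5)² = 276t/[(t+2.5)(9.8+t)] gives 2.5(9.8+t) = t(t+2.5), so t² = 2.5×9.8 = 24.5.
t* = √24.5 = 4.95 min.

4.9 min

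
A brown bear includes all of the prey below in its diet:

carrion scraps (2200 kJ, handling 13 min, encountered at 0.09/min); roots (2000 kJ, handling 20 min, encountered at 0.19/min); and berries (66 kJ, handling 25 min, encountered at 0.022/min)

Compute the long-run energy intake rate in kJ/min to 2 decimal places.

R = (0.09×2200 + 0.19×2000 + 0.022×66) / (1 + 0.09×13 + 0.19×20 + 0.022×25) = 579.5/6.52 = 88.87 kJ/min.

88.87 kJ/min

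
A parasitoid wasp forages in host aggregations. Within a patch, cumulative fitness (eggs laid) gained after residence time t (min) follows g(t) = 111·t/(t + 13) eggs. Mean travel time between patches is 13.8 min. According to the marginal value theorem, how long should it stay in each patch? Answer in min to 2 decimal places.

Maximise g(t)/(T+t): set derivative to zero → g'(t)(T+t) = g(t).
g'(t) = 111·13/(t + 13)². Setting 111·13/(t+13)² = 111t/[(t+13)(13.8+t)] gives 13(13.8+t) = t(t+13), so t² = 13×13.8 = 179.4.
t* = √179.4 = 13.39 min.

13.39 min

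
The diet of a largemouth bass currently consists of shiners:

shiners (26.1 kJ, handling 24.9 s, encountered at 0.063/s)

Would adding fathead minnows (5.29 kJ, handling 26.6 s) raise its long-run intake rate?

On shiners alone, R = ΣλE/(1+Σλh) = 1.644/2.569 = 0.6401 kJ/s.
Profitability of fathead minnows: 5.29/26.6 = 0.1989 kJ/s.
0.1989 < 0.6401, so adding fathead minnows would lower the average — exclude it.

No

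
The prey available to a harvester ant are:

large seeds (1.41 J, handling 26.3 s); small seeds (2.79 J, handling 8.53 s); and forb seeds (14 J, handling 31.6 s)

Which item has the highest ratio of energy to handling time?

forb seeds

In descending order of E/h:
forb seeds: 14/31.6 = 0.443 J/s
small seeds: 2.79/8.53 = 0.327 J/s
large seeds: 1.41/26.3 = 0.0536 J/s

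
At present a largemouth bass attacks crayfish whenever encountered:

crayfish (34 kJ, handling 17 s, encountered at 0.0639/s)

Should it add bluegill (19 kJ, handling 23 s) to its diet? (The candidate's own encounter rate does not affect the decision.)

Current rate: (0.0639×34)/(1 + 0.0639×17) = 1.041 kJ/s.
Profitability of bluegill: 19/23 = 0.8261 kJ/s.
0.8261 < 1.041, so adding bluegill would lower the average — exclude it.

No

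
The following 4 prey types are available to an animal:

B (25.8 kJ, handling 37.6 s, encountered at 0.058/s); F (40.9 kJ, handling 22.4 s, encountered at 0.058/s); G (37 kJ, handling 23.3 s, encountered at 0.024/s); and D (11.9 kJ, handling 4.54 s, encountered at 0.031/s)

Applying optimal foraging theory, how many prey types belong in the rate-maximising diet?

E/h in descending order: D 2.62, F 1.83, G 1.59, B 0.686 kJ/s. The optimal diet is the largest prefix of this list for which every included type satisfies E_i/h_i > R on the types above it.
Rate on top 1: 0.3234. F: 1.83 > 0.3234 → include.
Rate on top 2: 1.123. G: 1.59 > 1.123 → include.
Rate on top 3: 1.21. B: 0.686 < 1.21 → exclude; stop.
Optimal diet: D, F, G — 3 of 4 types.

3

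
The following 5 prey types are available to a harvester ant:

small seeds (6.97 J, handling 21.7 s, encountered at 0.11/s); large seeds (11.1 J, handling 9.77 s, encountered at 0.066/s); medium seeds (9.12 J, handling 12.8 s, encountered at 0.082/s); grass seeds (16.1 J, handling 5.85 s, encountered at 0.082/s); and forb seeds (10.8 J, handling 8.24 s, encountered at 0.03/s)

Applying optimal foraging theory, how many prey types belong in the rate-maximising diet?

E/h in descending order: grass seeds 2.75, forb seeds 1.31, large seeds 1.14, medium seeds 0.712, small seeds 0.321 J/s. The optimal diet is the largest prefix of this list for which every included type satisfies E_i/h_i > R on the types above it.
Rate on top 1: 0.8922. forb seeds: 1.31 > 0.8922 → include.
Rate on top 2: 0.9521. large seeds: 1.14 > 0.9521 → include.
Rate on top 3: 1.002. medium seeds: 0.712 < 1.002 → exclude; stop.
Optimal diet: grass seeds, forb seeds, large seeds — 3 of 5 types.

3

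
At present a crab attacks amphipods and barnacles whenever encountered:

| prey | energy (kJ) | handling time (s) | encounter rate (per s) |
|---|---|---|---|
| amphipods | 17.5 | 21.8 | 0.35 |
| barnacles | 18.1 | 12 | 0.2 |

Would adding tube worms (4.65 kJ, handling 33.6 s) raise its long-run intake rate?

Intake rate on the current diet: R = (0.35×17.5 + 0.2×18.1) / (1 + 0.35×21.8 + 0.2×12) = 9.745/11.03 = 0.8835 kJ/s.
Profitability of tube worms: 4.65/33.6 = 0.1384 kJ/s.
0.1384 < 0.8835, so adding tube worms would lower the average — exclude it.

No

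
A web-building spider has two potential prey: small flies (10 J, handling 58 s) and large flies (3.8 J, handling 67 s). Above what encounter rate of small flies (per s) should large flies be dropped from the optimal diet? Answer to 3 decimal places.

0.008 per s

Drop large flies once their profitability E₂/h₂ falls below the rate achievable on small flies alone: E₂/h₂ = λE₁/(1 + λh₁).
Solve for λ: λE₁h₂ = E₂(1 + λh₁) → λ(E₁h₂ − E₂h₁) = E₂ → λ = E₂/(E₁h₂ − E₂h₁).
λ = 3.8/(10×67 − 3.8×58) = 3.8/449.6 = 0.008452 per s.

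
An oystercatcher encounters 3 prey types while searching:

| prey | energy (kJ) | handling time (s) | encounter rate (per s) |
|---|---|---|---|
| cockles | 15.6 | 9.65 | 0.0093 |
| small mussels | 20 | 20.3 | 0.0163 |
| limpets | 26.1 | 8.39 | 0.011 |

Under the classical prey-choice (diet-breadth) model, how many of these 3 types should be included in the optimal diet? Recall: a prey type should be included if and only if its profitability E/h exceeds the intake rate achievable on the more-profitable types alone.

3

Rank by E/h (kJ/s): limpets 3.11, cockles 1.62, small mussels 0.985. Include each in turn until the next type's E/h falls below the running intake rate.
Rate on top 1: 0.2628. cockles: 1.62 > 0.2628 → include.
Rate on top 2: 0.3656. small mussels: 0.985 > 0.3656 → include.
Optimal diet: limpets, cockles, small mussels — 3 of 3 types.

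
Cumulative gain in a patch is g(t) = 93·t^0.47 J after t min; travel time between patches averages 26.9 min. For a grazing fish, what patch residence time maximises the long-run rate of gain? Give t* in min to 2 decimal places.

By the marginal value theorem, leave when the instantaneous gain rate g'(t) equals the habitat-wide average g(t)/(T + t).
g'(t) = 0.47·93·t^-0.53. Setting 0.47·93·t^-0.53 = 93·t^0.47/(26.9+t) gives 0.47(26.9+t) = t, so 0.53·t = 0.47×26.9.
t* = 0.47×26.9/0.53 = 23.85 min.

23.85 min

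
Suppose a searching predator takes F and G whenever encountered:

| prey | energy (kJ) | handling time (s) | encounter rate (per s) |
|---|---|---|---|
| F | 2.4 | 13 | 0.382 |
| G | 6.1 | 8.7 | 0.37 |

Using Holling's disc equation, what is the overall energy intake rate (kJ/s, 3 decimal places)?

0.346 kJ/s

R = Σλ_iE_i / (1 + Σλ_ih_i)
Numerator: 0.382×2.4 + 0.37×6.1 = 3.174
Denominator: 1 + 0.382×13 + 0.37×8.7 = 9.185
R = 3.174/9.185 = 0.3455 kJ/s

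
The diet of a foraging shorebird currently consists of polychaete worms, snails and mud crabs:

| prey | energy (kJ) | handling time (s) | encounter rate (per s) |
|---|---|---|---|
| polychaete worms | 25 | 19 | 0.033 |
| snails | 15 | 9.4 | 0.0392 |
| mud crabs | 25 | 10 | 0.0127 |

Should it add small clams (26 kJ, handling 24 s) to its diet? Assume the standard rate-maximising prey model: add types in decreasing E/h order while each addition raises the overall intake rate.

On polychaete worms, snails and mud crabs alone, R = ΣλE/(1+Σλh) = 1.731/2.122 = 0.8153 kJ/s.
small clams: E/h = 26/24 = 1.083 kJ/s.
Since 1.083 > R, including small clams increases the long-run rate.

Yes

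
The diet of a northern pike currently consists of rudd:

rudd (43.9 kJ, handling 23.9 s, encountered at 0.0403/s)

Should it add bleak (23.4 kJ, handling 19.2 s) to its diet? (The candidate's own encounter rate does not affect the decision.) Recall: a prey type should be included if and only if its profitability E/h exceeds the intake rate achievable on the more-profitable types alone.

Yes

Current rate: (0.0403×43.9)/(1 + 0.0403×23.9) = 0.9012 kJ/s.
bleak: E/h = 23.4/19.2 = 1.219 kJ/s.
Since 1.219 > R, including bleak increases the long-run rate.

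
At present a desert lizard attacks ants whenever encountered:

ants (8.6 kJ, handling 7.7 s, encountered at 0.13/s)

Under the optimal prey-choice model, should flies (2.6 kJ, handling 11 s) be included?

No

Current rate: (0.13×8.6)/(1 + 0.13×7.7) = 0.5587 kJ/s.
Profitability of flies: 2.6/11 = 0.2364 kJ/s.
0.2364 < 0.5587, so adding flies would lower the average — exclude it.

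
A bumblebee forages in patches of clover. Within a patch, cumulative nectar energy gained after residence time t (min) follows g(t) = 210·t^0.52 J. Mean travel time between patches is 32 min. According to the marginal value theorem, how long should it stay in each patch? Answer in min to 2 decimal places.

Optimal t* satisfies g'(t*) = g(t*)/(T + t*).
g'(t) = 0.52·210·t^-0.48. Setting 0.52·210·t^-0.48 = 210·t^0.52/(32+t) gives 0.52(32+t) = t, so 0.48·t = 0.52×32.
t* = 0.52×32/0.48 = 34.67 min.

34.67 min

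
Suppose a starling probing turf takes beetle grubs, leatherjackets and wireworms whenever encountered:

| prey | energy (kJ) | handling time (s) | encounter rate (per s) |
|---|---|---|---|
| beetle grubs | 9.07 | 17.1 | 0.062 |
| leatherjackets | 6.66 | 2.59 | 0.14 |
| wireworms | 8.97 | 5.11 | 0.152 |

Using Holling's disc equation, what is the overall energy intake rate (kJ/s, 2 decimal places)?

0.89 kJ/s

R = (0.062×9.07 + 0.14×6.66 + 0.152×8.97) / (1 + 0.062×17.1 + 0.14×2.59 + 0.152×5.11) = 2.858/3.2 = 0.8933 kJ/s.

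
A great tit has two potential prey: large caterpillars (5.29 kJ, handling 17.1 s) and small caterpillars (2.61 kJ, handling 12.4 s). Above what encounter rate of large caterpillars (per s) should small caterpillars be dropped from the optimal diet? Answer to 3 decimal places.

Drop small caterpillars once their profitability E₂/h₂ falls below the rate achievable on large caterpillars alone: E₂/h₂ = λE₁/(1 + λh₁).
Solve for λ: λE₁h₂ = E₂(1 + λh₁) → λ(E₁h₂ − E₂h₁) = E₂ → λ = E₂/(E₁h₂ − E₂h₁).
λ = 2.61/(5.29×12.4 − 2.61×17.1) = 2.61/20.97 = 0.1245 per s.

0.124 per s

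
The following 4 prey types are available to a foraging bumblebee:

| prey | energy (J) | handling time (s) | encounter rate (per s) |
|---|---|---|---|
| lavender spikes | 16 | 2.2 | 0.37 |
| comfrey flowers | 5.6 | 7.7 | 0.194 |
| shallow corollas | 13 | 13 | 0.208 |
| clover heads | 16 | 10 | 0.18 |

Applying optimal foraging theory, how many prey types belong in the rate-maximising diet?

Profitabilities (E/h, J/s): lavender spikes 7.27, clover heads 1.6, shallow corollas 1, comfrey flowers 0.727. Add prey in this order while the next type's profitability exceeds the intake rate on those already taken.
Rate on top 1: 3.264. clover heads: 1.6 < 3.264 → exclude; stop.
Optimal diet: lavender spikes — 1 of 4 types.

1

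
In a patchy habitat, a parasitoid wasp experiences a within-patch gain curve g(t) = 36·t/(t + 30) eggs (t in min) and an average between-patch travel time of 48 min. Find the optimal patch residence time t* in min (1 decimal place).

37.9 min

By the marginal value theorem, leave when the instantaneous gain rate g'(t) equals the habitat-wide average g(t)/(T + t).
g'(t) = 36·30/(t + 30)². Setting 36·30/(t+30)² = 36t/[(t+30)(48+t)] gives 30(48+t) = t(t+30), so t² = 30×48 = 1440.
t* = √1440 = 37.95 min.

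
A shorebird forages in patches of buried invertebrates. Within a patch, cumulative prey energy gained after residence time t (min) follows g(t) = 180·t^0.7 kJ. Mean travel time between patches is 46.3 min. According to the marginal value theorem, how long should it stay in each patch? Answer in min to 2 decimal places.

Maximise g(t)/(T+t): set derivative to zero → g'(t)(T+t) = g(t).
g'(t) = 0.7·180·t^-0.3. Setting 0.7·180·t^-0.3 = 180·t^0.7/(46.3+t) gives 0.7(46.3+t) = t, so 0.30·t = 0.7×46.3.
t* = 0.7×46.3/0.30 = 108 min.

108.03 min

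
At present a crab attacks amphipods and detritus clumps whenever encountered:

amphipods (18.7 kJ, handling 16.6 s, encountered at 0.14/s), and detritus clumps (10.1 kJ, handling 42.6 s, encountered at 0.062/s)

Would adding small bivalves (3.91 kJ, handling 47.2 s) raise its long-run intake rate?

No

Current rate: (0.14×18.7 + 0.062×10.1)/(1 + 0.14×16.6 + 0.062×42.6) = 0.5439 kJ/s.
small bivalves: E/h = 3.91/47.2 = 0.08284 kJ/s.
0.08284 < 0.5439, so adding small bivalves would lower the average — exclude it.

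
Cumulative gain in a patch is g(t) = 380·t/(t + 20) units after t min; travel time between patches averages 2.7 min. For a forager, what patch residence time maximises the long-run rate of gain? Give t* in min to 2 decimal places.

7.35 min

Maximise g(t)/(T+t): set derivative to zero → g'(t)(T+t) = g(t).
g'(t) = 380·20/(t + 20)². Setting 380·20/(t+20)² = 380t/[(t+20)(2.7+t)] gives 20(2.7+t) = t(t+20), so t² = 20×2.7 = 54.
t* = √54 = 7.348 min.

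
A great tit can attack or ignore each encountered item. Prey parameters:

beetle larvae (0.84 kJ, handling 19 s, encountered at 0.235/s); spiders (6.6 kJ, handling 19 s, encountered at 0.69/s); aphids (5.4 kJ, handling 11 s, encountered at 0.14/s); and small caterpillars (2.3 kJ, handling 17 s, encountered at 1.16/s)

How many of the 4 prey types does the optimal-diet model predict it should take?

2

Profitabilities (E/h, kJ/s): aphids 0.491, spiders 0.347, small caterpillars 0.135, beetle larvae 0.0442. Add prey in this order while the next type's profitability exceeds the intake rate on those already taken.
Rate on top 1: 0.2976. spiders: 0.347 > 0.2976 → include.
Rate on top 2: 0.3393. small caterpillars: 0.135 < 0.3393 → exclude; stop.
Optimal diet: aphids, spiders — 2 of 4 types.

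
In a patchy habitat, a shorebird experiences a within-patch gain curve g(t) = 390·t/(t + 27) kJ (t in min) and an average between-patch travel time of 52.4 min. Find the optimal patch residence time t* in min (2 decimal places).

37.61 min

Optimal t* satisfies g'(t*) = g(t*)/(T + t*).
g'(t) = 390·27/(t + 27)². Setting 390·27/(t+27)² = 390t/[(t+27)(52.4+t)] gives 27(52.4+t) = t(t+27), so t² = 27×52.4 = 1415.
t* = √1415 = 37.61 min.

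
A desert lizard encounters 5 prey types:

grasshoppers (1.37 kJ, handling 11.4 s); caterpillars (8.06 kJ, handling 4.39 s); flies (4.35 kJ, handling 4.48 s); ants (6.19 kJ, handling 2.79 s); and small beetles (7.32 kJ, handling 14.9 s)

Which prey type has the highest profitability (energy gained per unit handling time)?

ants

In descending order of E/h:
ants: 6.19/2.79 = 2.22 kJ/s
caterpillars: 8.06/4.39 = 1.84 kJ/s
flies: 4.35/4.48 = 0.971 kJ/s
small beetles: 7.32/14.9 = 0.491 kJ/s
grasshoppers: 1.37/11.4 = 0.12 kJ/s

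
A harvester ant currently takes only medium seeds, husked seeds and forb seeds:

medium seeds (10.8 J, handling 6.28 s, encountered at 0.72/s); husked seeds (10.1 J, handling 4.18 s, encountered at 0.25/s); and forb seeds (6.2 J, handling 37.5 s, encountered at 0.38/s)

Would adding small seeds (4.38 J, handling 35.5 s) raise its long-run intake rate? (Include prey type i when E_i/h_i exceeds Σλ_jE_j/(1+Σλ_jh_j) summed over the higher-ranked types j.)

No

Current rate: (0.72×10.8 + 0.25×10.1 + 0.38×6.2)/(1 + 0.72×6.28 + 0.25×4.18 + 0.38×37.5) = 0.608 J/s.
Profitability of small seeds: 4.38/35.5 = 0.1234 J/s.
0.1234 < 0.608, so adding small seeds would lower the average — exclude it.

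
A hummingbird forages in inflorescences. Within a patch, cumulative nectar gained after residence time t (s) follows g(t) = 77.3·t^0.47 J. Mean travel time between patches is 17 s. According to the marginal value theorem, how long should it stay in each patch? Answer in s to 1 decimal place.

15.1 s

Optimal t* satisfies g'(t*) = g(t*)/(T + t*).
g'(t) = 0.47·77.3·t^-0.53. Setting 0.47·77.3·t^-0.53 = 77.3·t^0.47/(17+t) gives 0.47(17+t) = t, so 0.53·t = 0.47×17.
t* = 0.47×17/0.53 = 15.08 s.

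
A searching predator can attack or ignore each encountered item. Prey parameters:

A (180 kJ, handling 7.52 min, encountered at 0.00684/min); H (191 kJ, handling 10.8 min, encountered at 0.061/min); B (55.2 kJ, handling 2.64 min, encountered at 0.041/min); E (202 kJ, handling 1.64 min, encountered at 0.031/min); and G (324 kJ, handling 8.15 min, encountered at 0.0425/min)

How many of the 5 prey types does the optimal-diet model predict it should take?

Rank by E/h (kJ/min): E 123, G 39.8, A 23.9, B 20.9, H 17.7. Include each in turn until the next type's E/h falls below the running intake rate.
Rate on top 1: 5.959. G: 39.8 > 5.959 → include.
Rate on top 2: 14.34. A: 23.9 > 14.34 → include.
Rate on top 3: 14.68. B: 20.9 > 14.68 → include.
Rate on top 4: 15.11. H: 17.7 > 15.11 → include.
Optimal diet: E, G, A, B, H — 5 of 5 types.

5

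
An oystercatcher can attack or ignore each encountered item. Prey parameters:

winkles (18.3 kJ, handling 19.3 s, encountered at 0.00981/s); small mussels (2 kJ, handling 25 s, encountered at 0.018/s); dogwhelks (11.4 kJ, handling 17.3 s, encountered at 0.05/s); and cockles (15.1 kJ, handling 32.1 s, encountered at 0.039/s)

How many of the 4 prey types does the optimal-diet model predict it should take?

3

Profitabilities (E/h, kJ/s): winkles 0.948, dogwhelks 0.659, cockles 0.47, small mussels 0.08. Add prey in this order while the next type's profitability exceeds the intake rate on those already taken.
Rate on top 1: 0.1509. dogwhelks: 0.659 > 0.1509 → include.
Rate on top 2: 0.3648. cockles: 0.47 > 0.3648 → include.
Rate on top 3: 0.4048. small mussels: 0.08 < 0.4048 → exclude; stop.
Optimal diet: winkles, dogwhelks, cockles — 3 of 4 types.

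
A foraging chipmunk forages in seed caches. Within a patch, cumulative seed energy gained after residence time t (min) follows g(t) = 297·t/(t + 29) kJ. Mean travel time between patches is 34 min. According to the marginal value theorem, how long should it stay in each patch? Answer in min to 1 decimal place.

31.4 min

Maximise g(t)/(T+t): set derivative to zero → g'(t)(T+t) = g(t).
g'(t) = 297·29/(t + 29)². Setting 297·29/(t+29)² = 297t/[(t+29)(34+t)] gives 29(34+t) = t(t+29), so t² = 29×34 = 986.
t* = √986 = 31.4 min.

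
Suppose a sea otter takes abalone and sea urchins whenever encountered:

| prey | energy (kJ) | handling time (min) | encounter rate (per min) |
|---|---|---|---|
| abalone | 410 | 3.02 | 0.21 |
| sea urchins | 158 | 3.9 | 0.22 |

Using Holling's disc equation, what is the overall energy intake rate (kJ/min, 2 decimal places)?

48.50 kJ/min

R = Σλ_iE_i / (1 + Σλ_ih_i)
Numerator: 0.21×410 + 0.22×158 = 120.9
Denominator: 1 + 0.21×3.02 + 0.22×3.9 = 2.492
R = 120.9/2.492 = 48.5 kJ/min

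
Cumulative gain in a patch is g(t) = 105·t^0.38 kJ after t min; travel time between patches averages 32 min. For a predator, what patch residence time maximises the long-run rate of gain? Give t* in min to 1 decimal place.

Maximise g(t)/(T+t): set derivative to zero → g'(t)(T+t) = g(t).
g'(t) = 0.38·105·t^-0.62. Setting 0.38·105·t^-0.62 = 105·t^0.38/(32+t) gives 0.38(32+t) = t, so 0.62·t = 0.38×32.
t* = 0.38×32/0.62 = 19.61 min.

19.6 min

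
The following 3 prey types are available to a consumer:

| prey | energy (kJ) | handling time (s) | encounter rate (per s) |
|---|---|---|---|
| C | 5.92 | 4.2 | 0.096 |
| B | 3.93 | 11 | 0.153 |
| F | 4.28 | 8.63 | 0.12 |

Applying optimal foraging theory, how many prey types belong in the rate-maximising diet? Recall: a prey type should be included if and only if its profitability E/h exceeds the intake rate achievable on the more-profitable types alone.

2

Rank by E/h (kJ/s): C 1.41, F 0.496, B 0.357. Include each in turn until the next type's E/h falls below the running intake rate.
Rate on top 1: 0.405. F: 0.496 > 0.405 → include.
Rate on top 2: 0.4436. B: 0.357 < 0.4436 → exclude; stop.
Optimal diet: C, F — 2 of 3 types.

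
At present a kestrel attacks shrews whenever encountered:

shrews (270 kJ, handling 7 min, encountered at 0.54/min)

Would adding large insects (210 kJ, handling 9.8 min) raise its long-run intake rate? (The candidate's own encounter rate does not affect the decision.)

Current rate: (0.54×270)/(1 + 0.54×7) = 30.5 kJ/min.
large insects: E/h = 210/9.8 = 21.43 kJ/min.
21.43 < 30.5, so adding large insects would lower the average — exclude it.

No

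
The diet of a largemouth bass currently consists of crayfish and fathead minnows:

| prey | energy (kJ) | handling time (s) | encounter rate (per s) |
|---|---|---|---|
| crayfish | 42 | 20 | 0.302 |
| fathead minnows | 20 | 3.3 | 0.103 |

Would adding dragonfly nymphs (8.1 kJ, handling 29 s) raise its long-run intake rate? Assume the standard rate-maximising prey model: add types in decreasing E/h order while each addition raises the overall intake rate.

No

Intake rate on the current diet: R = (0.302×42 + 0.103×20) / (1 + 0.302×20 + 0.103×3.3) = 14.74/7.38 = 1.998 kJ/s.
Profitability of dragonfly nymphs: 8.1/29 = 0.2793 kJ/s.
0.2793 < 1.998, so adding dragonfly nymphs would lower the average — exclude it.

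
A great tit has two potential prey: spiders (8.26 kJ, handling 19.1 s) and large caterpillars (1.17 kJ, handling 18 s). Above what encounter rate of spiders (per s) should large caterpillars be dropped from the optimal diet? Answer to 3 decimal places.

At the threshold, the rate on spiders alone equals the profitability of large caterpillars: λ·8.26/(1 + λ·19.1) = 1.17/18 = 0.065.
Rearranging, λ(8.26 − 0.065×19.1) = 0.065, so λ = 0.065/7.018 = 0.009261 per s.

0.009 per s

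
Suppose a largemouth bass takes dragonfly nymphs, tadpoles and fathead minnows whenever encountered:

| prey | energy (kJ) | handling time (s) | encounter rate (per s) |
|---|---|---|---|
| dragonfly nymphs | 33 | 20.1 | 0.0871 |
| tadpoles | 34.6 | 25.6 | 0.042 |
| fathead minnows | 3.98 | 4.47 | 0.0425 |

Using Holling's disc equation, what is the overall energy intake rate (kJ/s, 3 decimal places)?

Energy encountered per unit search time: 0.0871×33 + 0.042×34.6 + 0.0425×3.98 = 4.497 kJ/s.
Handling time per unit search time: 0.0871×20.1 + 0.042×25.6 + 0.0425×4.47 = 3.016.
Rate = 4.497/(1 + 3.016) = 1.12 kJ/s.

1.120 kJ/s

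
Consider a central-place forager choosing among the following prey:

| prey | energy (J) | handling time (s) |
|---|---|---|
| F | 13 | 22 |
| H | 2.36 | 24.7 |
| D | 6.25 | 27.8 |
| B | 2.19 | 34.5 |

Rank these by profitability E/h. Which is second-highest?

Profitability E/h (J/s): F = 13/22 = 0.591, H = 2.36/24.7 = 0.0955, D = 6.25/27.8 = 0.225, B = 2.19/34.5 = 0.0635.
Ranked: F > D > H > B.

D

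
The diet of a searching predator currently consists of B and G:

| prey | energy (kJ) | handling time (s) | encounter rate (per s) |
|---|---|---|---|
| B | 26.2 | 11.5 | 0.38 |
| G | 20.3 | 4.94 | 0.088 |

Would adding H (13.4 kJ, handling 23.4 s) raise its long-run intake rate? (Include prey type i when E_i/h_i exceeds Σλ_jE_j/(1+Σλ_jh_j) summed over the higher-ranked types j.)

Current rate: (0.38×26.2 + 0.088×20.3)/(1 + 0.38×11.5 + 0.088×4.94) = 2.023 kJ/s.
H: E/h = 13.4/23.4 = 0.5726 kJ/s.
0.5726 < 2.023, so adding H would lower the average — exclude it.

No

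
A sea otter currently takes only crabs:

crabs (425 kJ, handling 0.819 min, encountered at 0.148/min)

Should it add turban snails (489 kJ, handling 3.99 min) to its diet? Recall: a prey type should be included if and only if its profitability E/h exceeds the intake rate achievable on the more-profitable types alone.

Yes

Intake rate on the current diet: R = (0.148×425) / (1 + 0.148×0.819) = 62.9/1.121 = 56.1 kJ/min.
turban snails: E/h = 489/3.99 = 122.6 kJ/min.
122.6 > 56.1, so adding turban snails raises the average — include it.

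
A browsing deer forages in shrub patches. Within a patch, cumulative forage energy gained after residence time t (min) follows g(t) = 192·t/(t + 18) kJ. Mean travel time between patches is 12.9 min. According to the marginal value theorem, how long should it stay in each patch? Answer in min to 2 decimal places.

By the marginal value theorem, leave when the instantaneous gain rate g'(t) equals the habitat-wide average g(t)/(T + t).
g'(t) = 192·18/(t + 18)². Setting 192·18/(t+18)² = 192t/[(t+18)(12.9+t)] gives 18(12.9+t) = t(t+18), so t² = 18×12.9 = 232.2.
t* = √232.2 = 15.24 min.

15.24 min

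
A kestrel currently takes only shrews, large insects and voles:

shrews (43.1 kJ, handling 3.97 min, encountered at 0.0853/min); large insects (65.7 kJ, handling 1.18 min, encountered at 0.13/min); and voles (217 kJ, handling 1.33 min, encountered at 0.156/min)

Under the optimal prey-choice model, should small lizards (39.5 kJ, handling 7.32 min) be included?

No

Intake rate on the current diet: R = (0.0853×43.1 + 0.13×65.7 + 0.156×217) / (1 + 0.0853×3.97 + 0.13×1.18 + 0.156×1.33) = 46.07/1.7 = 27.11 kJ/min.
small lizards: E/h = 39.5/7.32 = 5.396 kJ/min.
5.396 < 27.11, so adding small lizards would lower the average — exclude it.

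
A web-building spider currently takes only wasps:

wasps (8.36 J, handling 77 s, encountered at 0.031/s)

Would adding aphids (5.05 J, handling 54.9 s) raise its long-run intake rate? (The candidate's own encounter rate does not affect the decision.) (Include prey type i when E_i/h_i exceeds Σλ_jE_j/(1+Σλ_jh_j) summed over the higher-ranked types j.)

Yes

On wasps alone, R = ΣλE/(1+Σλh) = 0.2592/3.387 = 0.07652 J/s.
Profitability of aphids: 5.05/54.9 = 0.09199 J/s.
0.09199 > 0.07652, so adding aphids raises the average — include it.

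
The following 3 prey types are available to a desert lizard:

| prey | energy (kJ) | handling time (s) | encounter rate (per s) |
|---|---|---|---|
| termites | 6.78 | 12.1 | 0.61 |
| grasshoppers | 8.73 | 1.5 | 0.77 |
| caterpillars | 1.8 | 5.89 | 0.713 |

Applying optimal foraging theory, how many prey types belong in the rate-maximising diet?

E/h in descending order: grasshoppers 5.82, termites 0.56, caterpillars 0.306 kJ/s. The optimal diet is the largest prefix of this list for which every included type satisfies E_i/h_i > R on the types above it.
Rate on top 1: 3.119. termites: 0.56 < 3.119 → exclude; stop.
Optimal diet: grasshoppers — 1 of 3 types.

1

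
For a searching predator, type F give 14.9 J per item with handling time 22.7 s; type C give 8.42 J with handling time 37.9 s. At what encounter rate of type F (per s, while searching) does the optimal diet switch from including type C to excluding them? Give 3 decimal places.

0.023 per s

At the threshold, the rate on type F alone equals the profitability of type C: λ·14.9/(1 + λ·22.7) = 8.42/37.9 = 0.2222.
Rearranging, λ(14.9 − 0.2222×22.7) = 0.2222, so λ = 0.2222/9.857 = 0.02254 per s.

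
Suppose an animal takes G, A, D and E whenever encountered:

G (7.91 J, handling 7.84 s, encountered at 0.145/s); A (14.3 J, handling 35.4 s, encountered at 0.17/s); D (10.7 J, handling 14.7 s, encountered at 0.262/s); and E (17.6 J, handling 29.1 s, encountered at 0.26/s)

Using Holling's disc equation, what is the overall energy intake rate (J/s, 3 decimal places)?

R = (0.145×7.91 + 0.17×14.3 + 0.262×10.7 + 0.26×17.6) / (1 + 0.145×7.84 + 0.17×35.4 + 0.262×14.7 + 0.26×29.1) = 10.96/19.57 = 0.5598 J/s.

0.560 J/s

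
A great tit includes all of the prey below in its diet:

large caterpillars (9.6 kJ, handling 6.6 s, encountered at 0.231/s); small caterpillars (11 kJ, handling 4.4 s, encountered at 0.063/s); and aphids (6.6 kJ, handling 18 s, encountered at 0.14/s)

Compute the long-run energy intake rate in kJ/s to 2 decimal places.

R = (0.231×9.6 + 0.063×11 + 0.14×6.6) / (1 + 0.231×6.6 + 0.063×4.4 + 0.14×18) = 3.835/5.322 = 0.7205 kJ/s.

0.72 kJ/s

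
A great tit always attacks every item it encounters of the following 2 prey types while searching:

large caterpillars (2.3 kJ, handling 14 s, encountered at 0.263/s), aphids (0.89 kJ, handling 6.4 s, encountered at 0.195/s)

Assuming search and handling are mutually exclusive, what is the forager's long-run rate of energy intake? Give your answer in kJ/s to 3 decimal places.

0.131 kJ/s

R = Σλ_iE_i / (1 + Σλ_ih_i)
Numerator: 0.263×2.3 + 0.195×0.89 = 0.7784
Denominator: 1 + 0.263×14 + 0.195×6.4 = 5.93
R = 0.7784/5.93 = 0.1313 kJ/s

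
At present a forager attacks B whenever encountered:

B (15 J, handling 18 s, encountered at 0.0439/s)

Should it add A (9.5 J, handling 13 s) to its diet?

Current rate: (0.0439×15)/(1 + 0.0439×18) = 0.3678 J/s.
A: E/h = 9.5/13 = 0.7308 J/s.
0.7308 > 0.3678, so adding A raises the average — include it.

Yes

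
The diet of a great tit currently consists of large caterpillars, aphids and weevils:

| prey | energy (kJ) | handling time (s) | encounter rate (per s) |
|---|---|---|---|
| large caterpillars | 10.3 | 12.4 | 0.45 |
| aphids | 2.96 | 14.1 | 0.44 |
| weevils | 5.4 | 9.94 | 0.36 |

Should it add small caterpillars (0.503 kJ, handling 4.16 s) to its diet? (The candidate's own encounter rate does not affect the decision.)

No

Intake rate on the current diet: R = (0.45×10.3 + 0.44×2.96 + 0.36×5.4) / (1 + 0.45×12.4 + 0.44×14.1 + 0.36×9.94) = 7.881/16.36 = 0.4817 kJ/s.
Profitability of small caterpillars: 0.503/4.16 = 0.1209 kJ/s.
Since 0.1209 < R, time spent handling small caterpillars is better spent searching.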